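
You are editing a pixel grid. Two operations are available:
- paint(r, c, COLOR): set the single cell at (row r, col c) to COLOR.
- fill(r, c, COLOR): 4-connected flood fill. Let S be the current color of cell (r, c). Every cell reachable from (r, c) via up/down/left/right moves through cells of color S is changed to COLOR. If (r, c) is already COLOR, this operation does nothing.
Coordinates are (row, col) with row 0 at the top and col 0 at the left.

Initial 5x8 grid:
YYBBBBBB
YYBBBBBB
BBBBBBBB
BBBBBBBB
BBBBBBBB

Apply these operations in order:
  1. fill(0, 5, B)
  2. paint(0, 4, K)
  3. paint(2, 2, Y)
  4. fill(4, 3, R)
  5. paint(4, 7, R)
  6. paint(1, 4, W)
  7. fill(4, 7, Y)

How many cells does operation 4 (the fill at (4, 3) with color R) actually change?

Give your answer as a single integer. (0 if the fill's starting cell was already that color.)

After op 1 fill(0,5,B) [0 cells changed]:
YYBBBBBB
YYBBBBBB
BBBBBBBB
BBBBBBBB
BBBBBBBB
After op 2 paint(0,4,K):
YYBBKBBB
YYBBBBBB
BBBBBBBB
BBBBBBBB
BBBBBBBB
After op 3 paint(2,2,Y):
YYBBKBBB
YYBBBBBB
BBYBBBBB
BBBBBBBB
BBBBBBBB
After op 4 fill(4,3,R) [34 cells changed]:
YYRRKRRR
YYRRRRRR
RRYRRRRR
RRRRRRRR
RRRRRRRR

Answer: 34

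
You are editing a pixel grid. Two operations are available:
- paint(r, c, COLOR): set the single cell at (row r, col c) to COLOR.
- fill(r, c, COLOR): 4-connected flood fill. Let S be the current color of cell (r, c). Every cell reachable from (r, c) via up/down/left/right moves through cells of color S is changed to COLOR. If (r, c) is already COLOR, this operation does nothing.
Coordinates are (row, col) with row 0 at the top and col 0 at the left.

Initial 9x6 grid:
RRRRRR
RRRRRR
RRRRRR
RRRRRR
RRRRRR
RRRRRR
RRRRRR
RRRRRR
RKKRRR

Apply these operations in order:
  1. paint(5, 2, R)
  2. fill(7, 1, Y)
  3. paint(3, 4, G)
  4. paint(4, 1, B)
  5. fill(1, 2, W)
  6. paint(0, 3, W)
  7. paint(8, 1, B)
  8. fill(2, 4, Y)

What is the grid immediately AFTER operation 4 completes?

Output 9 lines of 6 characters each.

After op 1 paint(5,2,R):
RRRRRR
RRRRRR
RRRRRR
RRRRRR
RRRRRR
RRRRRR
RRRRRR
RRRRRR
RKKRRR
After op 2 fill(7,1,Y) [52 cells changed]:
YYYYYY
YYYYYY
YYYYYY
YYYYYY
YYYYYY
YYYYYY
YYYYYY
YYYYYY
YKKYYY
After op 3 paint(3,4,G):
YYYYYY
YYYYYY
YYYYYY
YYYYGY
YYYYYY
YYYYYY
YYYYYY
YYYYYY
YKKYYY
After op 4 paint(4,1,B):
YYYYYY
YYYYYY
YYYYYY
YYYYGY
YBYYYY
YYYYYY
YYYYYY
YYYYYY
YKKYYY

Answer: YYYYYY
YYYYYY
YYYYYY
YYYYGY
YBYYYY
YYYYYY
YYYYYY
YYYYYY
YKKYYY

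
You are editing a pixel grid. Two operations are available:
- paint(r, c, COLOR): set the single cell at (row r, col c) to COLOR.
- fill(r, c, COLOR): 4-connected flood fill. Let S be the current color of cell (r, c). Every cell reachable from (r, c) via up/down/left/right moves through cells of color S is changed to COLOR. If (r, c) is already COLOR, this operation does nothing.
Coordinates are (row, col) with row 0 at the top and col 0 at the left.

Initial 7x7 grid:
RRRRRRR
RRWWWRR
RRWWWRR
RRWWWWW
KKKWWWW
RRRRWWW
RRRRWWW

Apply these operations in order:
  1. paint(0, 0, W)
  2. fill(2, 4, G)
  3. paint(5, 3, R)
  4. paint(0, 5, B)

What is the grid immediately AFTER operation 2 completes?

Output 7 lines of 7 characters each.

After op 1 paint(0,0,W):
WRRRRRR
RRWWWRR
RRWWWRR
RRWWWWW
KKKWWWW
RRRRWWW
RRRRWWW
After op 2 fill(2,4,G) [21 cells changed]:
WRRRRRR
RRGGGRR
RRGGGRR
RRGGGGG
KKKGGGG
RRRRGGG
RRRRGGG

Answer: WRRRRRR
RRGGGRR
RRGGGRR
RRGGGGG
KKKGGGG
RRRRGGG
RRRRGGG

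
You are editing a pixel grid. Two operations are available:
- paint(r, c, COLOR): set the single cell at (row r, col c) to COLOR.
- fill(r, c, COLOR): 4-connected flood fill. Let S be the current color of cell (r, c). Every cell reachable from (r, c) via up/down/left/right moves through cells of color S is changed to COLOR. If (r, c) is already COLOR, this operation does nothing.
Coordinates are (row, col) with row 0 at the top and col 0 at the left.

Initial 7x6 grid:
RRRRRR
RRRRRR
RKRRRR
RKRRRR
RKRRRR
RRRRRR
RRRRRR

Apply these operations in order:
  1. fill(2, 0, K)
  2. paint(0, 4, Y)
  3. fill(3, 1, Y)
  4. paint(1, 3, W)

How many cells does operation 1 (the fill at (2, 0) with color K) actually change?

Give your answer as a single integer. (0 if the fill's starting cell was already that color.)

Answer: 39

Derivation:
After op 1 fill(2,0,K) [39 cells changed]:
KKKKKK
KKKKKK
KKKKKK
KKKKKK
KKKKKK
KKKKKK
KKKKKK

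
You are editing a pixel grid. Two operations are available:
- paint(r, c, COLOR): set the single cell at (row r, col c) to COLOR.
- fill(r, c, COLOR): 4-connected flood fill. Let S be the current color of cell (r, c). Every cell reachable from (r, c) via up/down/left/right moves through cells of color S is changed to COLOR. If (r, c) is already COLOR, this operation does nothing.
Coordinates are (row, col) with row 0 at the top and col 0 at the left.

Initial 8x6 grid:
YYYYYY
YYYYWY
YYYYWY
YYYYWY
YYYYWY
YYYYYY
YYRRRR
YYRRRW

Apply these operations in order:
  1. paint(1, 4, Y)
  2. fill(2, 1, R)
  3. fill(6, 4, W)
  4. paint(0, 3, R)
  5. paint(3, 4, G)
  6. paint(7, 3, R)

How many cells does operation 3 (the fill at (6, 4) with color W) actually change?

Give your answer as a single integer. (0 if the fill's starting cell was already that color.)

Answer: 44

Derivation:
After op 1 paint(1,4,Y):
YYYYYY
YYYYYY
YYYYWY
YYYYWY
YYYYWY
YYYYYY
YYRRRR
YYRRRW
After op 2 fill(2,1,R) [37 cells changed]:
RRRRRR
RRRRRR
RRRRWR
RRRRWR
RRRRWR
RRRRRR
RRRRRR
RRRRRW
After op 3 fill(6,4,W) [44 cells changed]:
WWWWWW
WWWWWW
WWWWWW
WWWWWW
WWWWWW
WWWWWW
WWWWWW
WWWWWW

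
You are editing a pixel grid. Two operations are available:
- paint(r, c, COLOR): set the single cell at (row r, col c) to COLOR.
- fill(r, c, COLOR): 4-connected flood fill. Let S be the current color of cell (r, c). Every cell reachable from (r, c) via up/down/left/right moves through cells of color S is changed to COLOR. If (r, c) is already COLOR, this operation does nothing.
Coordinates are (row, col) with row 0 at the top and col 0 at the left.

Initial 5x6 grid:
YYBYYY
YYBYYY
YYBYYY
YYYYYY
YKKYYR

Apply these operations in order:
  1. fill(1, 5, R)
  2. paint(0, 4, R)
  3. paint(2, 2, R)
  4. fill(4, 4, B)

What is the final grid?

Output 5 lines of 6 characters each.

After op 1 fill(1,5,R) [24 cells changed]:
RRBRRR
RRBRRR
RRBRRR
RRRRRR
RKKRRR
After op 2 paint(0,4,R):
RRBRRR
RRBRRR
RRBRRR
RRRRRR
RKKRRR
After op 3 paint(2,2,R):
RRBRRR
RRBRRR
RRRRRR
RRRRRR
RKKRRR
After op 4 fill(4,4,B) [26 cells changed]:
BBBBBB
BBBBBB
BBBBBB
BBBBBB
BKKBBB

Answer: BBBBBB
BBBBBB
BBBBBB
BBBBBB
BKKBBB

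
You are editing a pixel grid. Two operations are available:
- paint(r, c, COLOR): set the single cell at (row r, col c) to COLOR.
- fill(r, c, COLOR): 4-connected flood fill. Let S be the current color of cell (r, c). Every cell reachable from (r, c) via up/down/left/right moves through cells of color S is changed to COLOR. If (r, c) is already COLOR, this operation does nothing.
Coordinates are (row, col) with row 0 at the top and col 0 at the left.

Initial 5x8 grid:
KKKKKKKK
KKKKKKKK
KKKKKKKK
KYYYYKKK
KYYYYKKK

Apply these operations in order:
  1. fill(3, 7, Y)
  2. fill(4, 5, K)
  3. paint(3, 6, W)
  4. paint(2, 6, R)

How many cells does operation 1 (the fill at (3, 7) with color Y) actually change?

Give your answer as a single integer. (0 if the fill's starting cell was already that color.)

After op 1 fill(3,7,Y) [32 cells changed]:
YYYYYYYY
YYYYYYYY
YYYYYYYY
YYYYYYYY
YYYYYYYY

Answer: 32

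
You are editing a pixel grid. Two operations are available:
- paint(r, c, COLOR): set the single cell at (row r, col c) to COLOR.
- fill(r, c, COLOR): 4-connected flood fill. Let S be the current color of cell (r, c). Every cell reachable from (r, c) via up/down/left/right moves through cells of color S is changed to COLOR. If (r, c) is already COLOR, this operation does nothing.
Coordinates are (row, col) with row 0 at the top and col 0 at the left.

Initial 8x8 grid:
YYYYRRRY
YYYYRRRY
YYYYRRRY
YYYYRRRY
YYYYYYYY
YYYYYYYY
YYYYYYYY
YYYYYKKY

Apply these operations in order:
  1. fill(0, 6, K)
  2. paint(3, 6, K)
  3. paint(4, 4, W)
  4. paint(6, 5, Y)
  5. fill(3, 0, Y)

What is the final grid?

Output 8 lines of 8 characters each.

Answer: YYYYKKKY
YYYYKKKY
YYYYKKKY
YYYYKKKY
YYYYWYYY
YYYYYYYY
YYYYYYYY
YYYYYKKY

Derivation:
After op 1 fill(0,6,K) [12 cells changed]:
YYYYKKKY
YYYYKKKY
YYYYKKKY
YYYYKKKY
YYYYYYYY
YYYYYYYY
YYYYYYYY
YYYYYKKY
After op 2 paint(3,6,K):
YYYYKKKY
YYYYKKKY
YYYYKKKY
YYYYKKKY
YYYYYYYY
YYYYYYYY
YYYYYYYY
YYYYYKKY
After op 3 paint(4,4,W):
YYYYKKKY
YYYYKKKY
YYYYKKKY
YYYYKKKY
YYYYWYYY
YYYYYYYY
YYYYYYYY
YYYYYKKY
After op 4 paint(6,5,Y):
YYYYKKKY
YYYYKKKY
YYYYKKKY
YYYYKKKY
YYYYWYYY
YYYYYYYY
YYYYYYYY
YYYYYKKY
After op 5 fill(3,0,Y) [0 cells changed]:
YYYYKKKY
YYYYKKKY
YYYYKKKY
YYYYKKKY
YYYYWYYY
YYYYYYYY
YYYYYYYY
YYYYYKKY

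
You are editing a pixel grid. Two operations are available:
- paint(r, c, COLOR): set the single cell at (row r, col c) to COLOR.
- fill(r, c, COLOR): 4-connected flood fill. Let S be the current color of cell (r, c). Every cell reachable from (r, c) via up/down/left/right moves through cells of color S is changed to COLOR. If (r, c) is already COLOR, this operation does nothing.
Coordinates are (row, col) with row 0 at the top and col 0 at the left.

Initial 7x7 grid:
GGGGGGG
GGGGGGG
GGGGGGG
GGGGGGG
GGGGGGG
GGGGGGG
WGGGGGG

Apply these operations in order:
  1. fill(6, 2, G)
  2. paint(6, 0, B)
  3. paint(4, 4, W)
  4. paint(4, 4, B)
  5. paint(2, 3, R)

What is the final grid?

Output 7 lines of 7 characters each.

Answer: GGGGGGG
GGGGGGG
GGGRGGG
GGGGGGG
GGGGBGG
GGGGGGG
BGGGGGG

Derivation:
After op 1 fill(6,2,G) [0 cells changed]:
GGGGGGG
GGGGGGG
GGGGGGG
GGGGGGG
GGGGGGG
GGGGGGG
WGGGGGG
After op 2 paint(6,0,B):
GGGGGGG
GGGGGGG
GGGGGGG
GGGGGGG
GGGGGGG
GGGGGGG
BGGGGGG
After op 3 paint(4,4,W):
GGGGGGG
GGGGGGG
GGGGGGG
GGGGGGG
GGGGWGG
GGGGGGG
BGGGGGG
After op 4 paint(4,4,B):
GGGGGGG
GGGGGGG
GGGGGGG
GGGGGGG
GGGGBGG
GGGGGGG
BGGGGGG
After op 5 paint(2,3,R):
GGGGGGG
GGGGGGG
GGGRGGG
GGGGGGG
GGGGBGG
GGGGGGG
BGGGGGG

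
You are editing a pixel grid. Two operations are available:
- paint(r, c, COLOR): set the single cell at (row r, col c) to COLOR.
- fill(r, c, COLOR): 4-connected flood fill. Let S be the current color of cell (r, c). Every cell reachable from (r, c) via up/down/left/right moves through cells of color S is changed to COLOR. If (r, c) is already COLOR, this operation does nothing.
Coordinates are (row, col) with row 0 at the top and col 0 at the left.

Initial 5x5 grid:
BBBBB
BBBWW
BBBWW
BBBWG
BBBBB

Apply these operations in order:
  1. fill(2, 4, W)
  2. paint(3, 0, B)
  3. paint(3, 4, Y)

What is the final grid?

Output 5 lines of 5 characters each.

After op 1 fill(2,4,W) [0 cells changed]:
BBBBB
BBBWW
BBBWW
BBBWG
BBBBB
After op 2 paint(3,0,B):
BBBBB
BBBWW
BBBWW
BBBWG
BBBBB
After op 3 paint(3,4,Y):
BBBBB
BBBWW
BBBWW
BBBWY
BBBBB

Answer: BBBBB
BBBWW
BBBWW
BBBWY
BBBBB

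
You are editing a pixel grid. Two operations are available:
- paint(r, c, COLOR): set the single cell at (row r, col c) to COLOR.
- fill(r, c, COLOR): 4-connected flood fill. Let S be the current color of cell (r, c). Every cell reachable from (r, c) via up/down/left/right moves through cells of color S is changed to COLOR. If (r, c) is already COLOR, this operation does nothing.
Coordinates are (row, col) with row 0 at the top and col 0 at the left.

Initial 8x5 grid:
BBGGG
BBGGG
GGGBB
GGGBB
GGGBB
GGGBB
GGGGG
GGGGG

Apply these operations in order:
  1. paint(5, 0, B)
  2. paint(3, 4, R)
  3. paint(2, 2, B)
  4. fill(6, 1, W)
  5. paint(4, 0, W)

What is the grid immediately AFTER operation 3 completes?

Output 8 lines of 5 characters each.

Answer: BBGGG
BBGGG
GGBBB
GGGBR
GGGBB
BGGBB
GGGGG
GGGGG

Derivation:
After op 1 paint(5,0,B):
BBGGG
BBGGG
GGGBB
GGGBB
GGGBB
BGGBB
GGGGG
GGGGG
After op 2 paint(3,4,R):
BBGGG
BBGGG
GGGBB
GGGBR
GGGBB
BGGBB
GGGGG
GGGGG
After op 3 paint(2,2,B):
BBGGG
BBGGG
GGBBB
GGGBR
GGGBB
BGGBB
GGGGG
GGGGG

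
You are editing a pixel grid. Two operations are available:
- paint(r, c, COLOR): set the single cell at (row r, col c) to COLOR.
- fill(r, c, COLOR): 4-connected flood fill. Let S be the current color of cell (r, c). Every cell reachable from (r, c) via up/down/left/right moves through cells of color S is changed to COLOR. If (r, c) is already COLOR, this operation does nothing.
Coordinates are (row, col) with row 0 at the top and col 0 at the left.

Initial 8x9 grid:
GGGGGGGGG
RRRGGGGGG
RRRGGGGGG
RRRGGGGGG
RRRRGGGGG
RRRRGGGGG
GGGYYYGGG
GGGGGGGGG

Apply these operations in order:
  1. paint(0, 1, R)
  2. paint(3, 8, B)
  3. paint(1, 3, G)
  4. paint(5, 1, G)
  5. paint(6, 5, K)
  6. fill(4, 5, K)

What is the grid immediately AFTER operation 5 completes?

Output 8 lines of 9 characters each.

Answer: GRGGGGGGG
RRRGGGGGG
RRRGGGGGG
RRRGGGGGB
RRRRGGGGG
RGRRGGGGG
GGGYYKGGG
GGGGGGGGG

Derivation:
After op 1 paint(0,1,R):
GRGGGGGGG
RRRGGGGGG
RRRGGGGGG
RRRGGGGGG
RRRRGGGGG
RRRRGGGGG
GGGYYYGGG
GGGGGGGGG
After op 2 paint(3,8,B):
GRGGGGGGG
RRRGGGGGG
RRRGGGGGG
RRRGGGGGB
RRRRGGGGG
RRRRGGGGG
GGGYYYGGG
GGGGGGGGG
After op 3 paint(1,3,G):
GRGGGGGGG
RRRGGGGGG
RRRGGGGGG
RRRGGGGGB
RRRRGGGGG
RRRRGGGGG
GGGYYYGGG
GGGGGGGGG
After op 4 paint(5,1,G):
GRGGGGGGG
RRRGGGGGG
RRRGGGGGG
RRRGGGGGB
RRRRGGGGG
RGRRGGGGG
GGGYYYGGG
GGGGGGGGG
After op 5 paint(6,5,K):
GRGGGGGGG
RRRGGGGGG
RRRGGGGGG
RRRGGGGGB
RRRRGGGGG
RGRRGGGGG
GGGYYKGGG
GGGGGGGGG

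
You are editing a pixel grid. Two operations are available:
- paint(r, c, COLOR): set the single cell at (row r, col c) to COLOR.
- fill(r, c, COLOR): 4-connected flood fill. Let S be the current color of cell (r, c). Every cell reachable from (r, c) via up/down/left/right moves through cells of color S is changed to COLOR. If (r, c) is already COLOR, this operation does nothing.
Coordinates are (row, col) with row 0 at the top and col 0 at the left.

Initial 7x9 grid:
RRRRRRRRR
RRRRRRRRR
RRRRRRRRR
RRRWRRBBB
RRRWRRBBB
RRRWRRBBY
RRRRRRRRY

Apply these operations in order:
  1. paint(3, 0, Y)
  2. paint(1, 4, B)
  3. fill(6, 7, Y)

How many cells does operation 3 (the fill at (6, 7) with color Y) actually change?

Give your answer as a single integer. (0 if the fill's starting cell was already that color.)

After op 1 paint(3,0,Y):
RRRRRRRRR
RRRRRRRRR
RRRRRRRRR
YRRWRRBBB
RRRWRRBBB
RRRWRRBBY
RRRRRRRRY
After op 2 paint(1,4,B):
RRRRRRRRR
RRRRBRRRR
RRRRRRRRR
YRRWRRBBB
RRRWRRBBB
RRRWRRBBY
RRRRRRRRY
After op 3 fill(6,7,Y) [48 cells changed]:
YYYYYYYYY
YYYYBYYYY
YYYYYYYYY
YYYWYYBBB
YYYWYYBBB
YYYWYYBBY
YYYYYYYYY

Answer: 48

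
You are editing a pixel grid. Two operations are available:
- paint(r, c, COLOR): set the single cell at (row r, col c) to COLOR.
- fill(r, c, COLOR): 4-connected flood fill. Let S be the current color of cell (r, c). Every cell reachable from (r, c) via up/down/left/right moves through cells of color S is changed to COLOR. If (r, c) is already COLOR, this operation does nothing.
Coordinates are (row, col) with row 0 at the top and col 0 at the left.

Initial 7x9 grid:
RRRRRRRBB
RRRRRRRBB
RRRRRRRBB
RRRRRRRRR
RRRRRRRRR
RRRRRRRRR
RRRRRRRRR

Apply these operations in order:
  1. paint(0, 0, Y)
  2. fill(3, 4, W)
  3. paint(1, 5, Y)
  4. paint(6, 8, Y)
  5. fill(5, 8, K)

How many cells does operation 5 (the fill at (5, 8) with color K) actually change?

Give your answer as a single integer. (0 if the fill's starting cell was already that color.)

Answer: 54

Derivation:
After op 1 paint(0,0,Y):
YRRRRRRBB
RRRRRRRBB
RRRRRRRBB
RRRRRRRRR
RRRRRRRRR
RRRRRRRRR
RRRRRRRRR
After op 2 fill(3,4,W) [56 cells changed]:
YWWWWWWBB
WWWWWWWBB
WWWWWWWBB
WWWWWWWWW
WWWWWWWWW
WWWWWWWWW
WWWWWWWWW
After op 3 paint(1,5,Y):
YWWWWWWBB
WWWWWYWBB
WWWWWWWBB
WWWWWWWWW
WWWWWWWWW
WWWWWWWWW
WWWWWWWWW
After op 4 paint(6,8,Y):
YWWWWWWBB
WWWWWYWBB
WWWWWWWBB
WWWWWWWWW
WWWWWWWWW
WWWWWWWWW
WWWWWWWWY
After op 5 fill(5,8,K) [54 cells changed]:
YKKKKKKBB
KKKKKYKBB
KKKKKKKBB
KKKKKKKKK
KKKKKKKKK
KKKKKKKKK
KKKKKKKKY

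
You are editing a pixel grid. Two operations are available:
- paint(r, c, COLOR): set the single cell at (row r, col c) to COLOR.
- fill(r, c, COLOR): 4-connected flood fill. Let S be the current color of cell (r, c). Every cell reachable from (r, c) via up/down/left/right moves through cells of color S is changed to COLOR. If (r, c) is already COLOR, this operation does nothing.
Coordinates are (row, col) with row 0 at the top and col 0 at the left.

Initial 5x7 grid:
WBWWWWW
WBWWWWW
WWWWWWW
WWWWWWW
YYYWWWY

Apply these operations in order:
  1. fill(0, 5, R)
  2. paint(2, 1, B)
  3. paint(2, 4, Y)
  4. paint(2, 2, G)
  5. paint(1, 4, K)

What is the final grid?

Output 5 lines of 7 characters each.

Answer: RBRRRRR
RBRRKRR
RBGRYRR
RRRRRRR
YYYRRRY

Derivation:
After op 1 fill(0,5,R) [29 cells changed]:
RBRRRRR
RBRRRRR
RRRRRRR
RRRRRRR
YYYRRRY
After op 2 paint(2,1,B):
RBRRRRR
RBRRRRR
RBRRRRR
RRRRRRR
YYYRRRY
After op 3 paint(2,4,Y):
RBRRRRR
RBRRRRR
RBRRYRR
RRRRRRR
YYYRRRY
After op 4 paint(2,2,G):
RBRRRRR
RBRRRRR
RBGRYRR
RRRRRRR
YYYRRRY
After op 5 paint(1,4,K):
RBRRRRR
RBRRKRR
RBGRYRR
RRRRRRR
YYYRRRY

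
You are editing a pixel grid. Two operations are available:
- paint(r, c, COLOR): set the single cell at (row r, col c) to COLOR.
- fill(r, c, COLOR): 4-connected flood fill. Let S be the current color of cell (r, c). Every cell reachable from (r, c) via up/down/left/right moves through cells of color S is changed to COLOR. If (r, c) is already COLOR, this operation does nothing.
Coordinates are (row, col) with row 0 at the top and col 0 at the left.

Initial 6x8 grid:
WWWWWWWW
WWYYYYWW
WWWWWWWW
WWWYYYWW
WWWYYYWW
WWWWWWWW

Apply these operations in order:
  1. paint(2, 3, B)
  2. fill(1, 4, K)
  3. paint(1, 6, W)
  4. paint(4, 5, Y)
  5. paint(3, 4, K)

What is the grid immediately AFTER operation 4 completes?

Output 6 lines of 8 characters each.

Answer: WWWWWWWW
WWKKKKWW
WWWBWWWW
WWWYYYWW
WWWYYYWW
WWWWWWWW

Derivation:
After op 1 paint(2,3,B):
WWWWWWWW
WWYYYYWW
WWWBWWWW
WWWYYYWW
WWWYYYWW
WWWWWWWW
After op 2 fill(1,4,K) [4 cells changed]:
WWWWWWWW
WWKKKKWW
WWWBWWWW
WWWYYYWW
WWWYYYWW
WWWWWWWW
After op 3 paint(1,6,W):
WWWWWWWW
WWKKKKWW
WWWBWWWW
WWWYYYWW
WWWYYYWW
WWWWWWWW
After op 4 paint(4,5,Y):
WWWWWWWW
WWKKKKWW
WWWBWWWW
WWWYYYWW
WWWYYYWW
WWWWWWWW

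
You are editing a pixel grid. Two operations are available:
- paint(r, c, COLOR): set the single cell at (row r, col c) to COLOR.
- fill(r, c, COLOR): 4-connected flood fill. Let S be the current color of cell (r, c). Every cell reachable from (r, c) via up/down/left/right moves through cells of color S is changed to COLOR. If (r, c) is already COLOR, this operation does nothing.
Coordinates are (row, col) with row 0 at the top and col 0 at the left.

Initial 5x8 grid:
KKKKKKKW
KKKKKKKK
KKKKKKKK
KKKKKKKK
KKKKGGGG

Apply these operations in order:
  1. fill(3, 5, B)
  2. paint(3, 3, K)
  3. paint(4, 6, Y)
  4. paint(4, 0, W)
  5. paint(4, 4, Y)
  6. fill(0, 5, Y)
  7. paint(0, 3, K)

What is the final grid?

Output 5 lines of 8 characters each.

Answer: YYYKYYYW
YYYYYYYY
YYYYYYYY
YYYKYYYY
WYYYYGYG

Derivation:
After op 1 fill(3,5,B) [35 cells changed]:
BBBBBBBW
BBBBBBBB
BBBBBBBB
BBBBBBBB
BBBBGGGG
After op 2 paint(3,3,K):
BBBBBBBW
BBBBBBBB
BBBBBBBB
BBBKBBBB
BBBBGGGG
After op 3 paint(4,6,Y):
BBBBBBBW
BBBBBBBB
BBBBBBBB
BBBKBBBB
BBBBGGYG
After op 4 paint(4,0,W):
BBBBBBBW
BBBBBBBB
BBBBBBBB
BBBKBBBB
WBBBGGYG
After op 5 paint(4,4,Y):
BBBBBBBW
BBBBBBBB
BBBBBBBB
BBBKBBBB
WBBBYGYG
After op 6 fill(0,5,Y) [33 cells changed]:
YYYYYYYW
YYYYYYYY
YYYYYYYY
YYYKYYYY
WYYYYGYG
After op 7 paint(0,3,K):
YYYKYYYW
YYYYYYYY
YYYYYYYY
YYYKYYYY
WYYYYGYG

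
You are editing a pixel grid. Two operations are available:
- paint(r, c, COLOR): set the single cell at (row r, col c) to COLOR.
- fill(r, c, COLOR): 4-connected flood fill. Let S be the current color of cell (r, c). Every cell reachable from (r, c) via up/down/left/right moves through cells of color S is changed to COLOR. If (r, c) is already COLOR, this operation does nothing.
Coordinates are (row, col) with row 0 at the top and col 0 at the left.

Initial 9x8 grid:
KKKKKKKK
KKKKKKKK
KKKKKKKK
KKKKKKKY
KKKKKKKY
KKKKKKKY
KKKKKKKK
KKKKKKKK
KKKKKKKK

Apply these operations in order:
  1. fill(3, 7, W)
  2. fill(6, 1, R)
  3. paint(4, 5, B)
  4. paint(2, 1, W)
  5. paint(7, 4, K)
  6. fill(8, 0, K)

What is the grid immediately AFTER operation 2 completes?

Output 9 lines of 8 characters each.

After op 1 fill(3,7,W) [3 cells changed]:
KKKKKKKK
KKKKKKKK
KKKKKKKK
KKKKKKKW
KKKKKKKW
KKKKKKKW
KKKKKKKK
KKKKKKKK
KKKKKKKK
After op 2 fill(6,1,R) [69 cells changed]:
RRRRRRRR
RRRRRRRR
RRRRRRRR
RRRRRRRW
RRRRRRRW
RRRRRRRW
RRRRRRRR
RRRRRRRR
RRRRRRRR

Answer: RRRRRRRR
RRRRRRRR
RRRRRRRR
RRRRRRRW
RRRRRRRW
RRRRRRRW
RRRRRRRR
RRRRRRRR
RRRRRRRR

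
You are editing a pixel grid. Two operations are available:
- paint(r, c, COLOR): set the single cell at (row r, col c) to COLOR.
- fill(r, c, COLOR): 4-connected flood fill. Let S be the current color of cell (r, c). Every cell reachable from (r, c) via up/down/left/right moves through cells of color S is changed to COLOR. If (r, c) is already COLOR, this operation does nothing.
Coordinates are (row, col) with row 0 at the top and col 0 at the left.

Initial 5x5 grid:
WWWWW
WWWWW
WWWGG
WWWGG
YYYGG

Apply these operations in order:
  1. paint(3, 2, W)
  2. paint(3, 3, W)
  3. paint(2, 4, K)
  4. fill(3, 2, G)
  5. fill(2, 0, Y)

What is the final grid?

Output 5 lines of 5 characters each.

Answer: YYYYY
YYYYY
YYYYK
YYYYY
YYYYY

Derivation:
After op 1 paint(3,2,W):
WWWWW
WWWWW
WWWGG
WWWGG
YYYGG
After op 2 paint(3,3,W):
WWWWW
WWWWW
WWWGG
WWWWG
YYYGG
After op 3 paint(2,4,K):
WWWWW
WWWWW
WWWGK
WWWWG
YYYGG
After op 4 fill(3,2,G) [17 cells changed]:
GGGGG
GGGGG
GGGGK
GGGGG
YYYGG
After op 5 fill(2,0,Y) [21 cells changed]:
YYYYY
YYYYY
YYYYK
YYYYY
YYYYY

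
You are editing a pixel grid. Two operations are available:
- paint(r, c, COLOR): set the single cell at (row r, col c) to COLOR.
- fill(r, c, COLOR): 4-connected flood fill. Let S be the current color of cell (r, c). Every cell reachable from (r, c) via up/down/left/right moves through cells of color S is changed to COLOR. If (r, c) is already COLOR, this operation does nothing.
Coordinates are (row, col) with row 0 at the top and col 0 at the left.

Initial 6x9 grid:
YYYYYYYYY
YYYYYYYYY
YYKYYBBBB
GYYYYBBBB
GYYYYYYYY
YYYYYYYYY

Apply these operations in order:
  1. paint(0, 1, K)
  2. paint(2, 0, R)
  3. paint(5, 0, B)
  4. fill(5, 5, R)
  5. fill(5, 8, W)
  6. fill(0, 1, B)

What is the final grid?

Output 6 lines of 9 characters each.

Answer: WBWWWWWWW
WWWWWWWWW
WWKWWBBBB
GWWWWBBBB
GWWWWWWWW
BWWWWWWWW

Derivation:
After op 1 paint(0,1,K):
YKYYYYYYY
YYYYYYYYY
YYKYYBBBB
GYYYYBBBB
GYYYYYYYY
YYYYYYYYY
After op 2 paint(2,0,R):
YKYYYYYYY
YYYYYYYYY
RYKYYBBBB
GYYYYBBBB
GYYYYYYYY
YYYYYYYYY
After op 3 paint(5,0,B):
YKYYYYYYY
YYYYYYYYY
RYKYYBBBB
GYYYYBBBB
GYYYYYYYY
BYYYYYYYY
After op 4 fill(5,5,R) [40 cells changed]:
RKRRRRRRR
RRRRRRRRR
RRKRRBBBB
GRRRRBBBB
GRRRRRRRR
BRRRRRRRR
After op 5 fill(5,8,W) [41 cells changed]:
WKWWWWWWW
WWWWWWWWW
WWKWWBBBB
GWWWWBBBB
GWWWWWWWW
BWWWWWWWW
After op 6 fill(0,1,B) [1 cells changed]:
WBWWWWWWW
WWWWWWWWW
WWKWWBBBB
GWWWWBBBB
GWWWWWWWW
BWWWWWWWW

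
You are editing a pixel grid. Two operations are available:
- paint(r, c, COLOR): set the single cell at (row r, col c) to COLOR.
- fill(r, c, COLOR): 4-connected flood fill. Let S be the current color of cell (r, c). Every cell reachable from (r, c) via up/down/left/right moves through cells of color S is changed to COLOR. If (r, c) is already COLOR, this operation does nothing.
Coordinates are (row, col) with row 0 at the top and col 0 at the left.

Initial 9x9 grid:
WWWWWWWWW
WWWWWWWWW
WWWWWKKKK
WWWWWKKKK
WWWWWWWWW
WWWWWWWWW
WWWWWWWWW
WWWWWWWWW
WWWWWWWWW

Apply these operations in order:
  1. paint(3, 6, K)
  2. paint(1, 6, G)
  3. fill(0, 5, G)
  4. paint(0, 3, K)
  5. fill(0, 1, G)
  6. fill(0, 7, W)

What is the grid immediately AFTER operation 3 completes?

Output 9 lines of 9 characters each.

After op 1 paint(3,6,K):
WWWWWWWWW
WWWWWWWWW
WWWWWKKKK
WWWWWKKKK
WWWWWWWWW
WWWWWWWWW
WWWWWWWWW
WWWWWWWWW
WWWWWWWWW
After op 2 paint(1,6,G):
WWWWWWWWW
WWWWWWGWW
WWWWWKKKK
WWWWWKKKK
WWWWWWWWW
WWWWWWWWW
WWWWWWWWW
WWWWWWWWW
WWWWWWWWW
After op 3 fill(0,5,G) [72 cells changed]:
GGGGGGGGG
GGGGGGGGG
GGGGGKKKK
GGGGGKKKK
GGGGGGGGG
GGGGGGGGG
GGGGGGGGG
GGGGGGGGG
GGGGGGGGG

Answer: GGGGGGGGG
GGGGGGGGG
GGGGGKKKK
GGGGGKKKK
GGGGGGGGG
GGGGGGGGG
GGGGGGGGG
GGGGGGGGG
GGGGGGGGG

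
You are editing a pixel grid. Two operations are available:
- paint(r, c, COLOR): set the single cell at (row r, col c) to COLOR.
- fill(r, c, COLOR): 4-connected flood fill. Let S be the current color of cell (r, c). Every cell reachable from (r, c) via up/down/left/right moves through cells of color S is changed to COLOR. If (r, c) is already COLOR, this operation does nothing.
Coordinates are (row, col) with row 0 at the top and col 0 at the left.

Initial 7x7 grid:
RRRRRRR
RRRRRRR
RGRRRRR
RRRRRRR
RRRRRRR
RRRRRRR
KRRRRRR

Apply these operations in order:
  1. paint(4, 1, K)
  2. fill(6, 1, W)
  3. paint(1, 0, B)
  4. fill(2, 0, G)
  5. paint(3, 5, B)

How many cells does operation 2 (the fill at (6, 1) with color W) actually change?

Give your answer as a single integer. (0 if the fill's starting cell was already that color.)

Answer: 46

Derivation:
After op 1 paint(4,1,K):
RRRRRRR
RRRRRRR
RGRRRRR
RRRRRRR
RKRRRRR
RRRRRRR
KRRRRRR
After op 2 fill(6,1,W) [46 cells changed]:
WWWWWWW
WWWWWWW
WGWWWWW
WWWWWWW
WKWWWWW
WWWWWWW
KWWWWWW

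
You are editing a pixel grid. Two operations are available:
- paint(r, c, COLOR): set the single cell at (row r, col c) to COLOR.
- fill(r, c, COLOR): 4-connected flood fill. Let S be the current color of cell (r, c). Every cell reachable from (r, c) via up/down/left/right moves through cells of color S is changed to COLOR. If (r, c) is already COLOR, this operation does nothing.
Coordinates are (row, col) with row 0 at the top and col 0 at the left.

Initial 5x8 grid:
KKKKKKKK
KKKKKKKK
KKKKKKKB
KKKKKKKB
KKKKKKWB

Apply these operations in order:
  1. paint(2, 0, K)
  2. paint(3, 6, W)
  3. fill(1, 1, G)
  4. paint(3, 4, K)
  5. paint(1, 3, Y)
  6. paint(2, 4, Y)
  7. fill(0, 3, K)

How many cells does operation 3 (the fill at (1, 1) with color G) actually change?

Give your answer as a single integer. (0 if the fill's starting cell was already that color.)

After op 1 paint(2,0,K):
KKKKKKKK
KKKKKKKK
KKKKKKKB
KKKKKKKB
KKKKKKWB
After op 2 paint(3,6,W):
KKKKKKKK
KKKKKKKK
KKKKKKKB
KKKKKKWB
KKKKKKWB
After op 3 fill(1,1,G) [35 cells changed]:
GGGGGGGG
GGGGGGGG
GGGGGGGB
GGGGGGWB
GGGGGGWB

Answer: 35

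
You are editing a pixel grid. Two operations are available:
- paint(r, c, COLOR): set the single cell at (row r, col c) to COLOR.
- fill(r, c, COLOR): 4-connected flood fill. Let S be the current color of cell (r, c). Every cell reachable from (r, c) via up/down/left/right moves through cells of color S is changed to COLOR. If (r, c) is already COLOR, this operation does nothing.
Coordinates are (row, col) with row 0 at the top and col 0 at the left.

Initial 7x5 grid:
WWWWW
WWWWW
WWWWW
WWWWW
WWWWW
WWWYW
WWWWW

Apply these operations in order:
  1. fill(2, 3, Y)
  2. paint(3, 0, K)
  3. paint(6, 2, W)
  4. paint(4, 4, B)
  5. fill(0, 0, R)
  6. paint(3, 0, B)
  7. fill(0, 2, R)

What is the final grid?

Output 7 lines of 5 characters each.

Answer: RRRRR
RRRRR
RRRRR
BRRRR
RRRRB
RRRRR
RRWRR

Derivation:
After op 1 fill(2,3,Y) [34 cells changed]:
YYYYY
YYYYY
YYYYY
YYYYY
YYYYY
YYYYY
YYYYY
After op 2 paint(3,0,K):
YYYYY
YYYYY
YYYYY
KYYYY
YYYYY
YYYYY
YYYYY
After op 3 paint(6,2,W):
YYYYY
YYYYY
YYYYY
KYYYY
YYYYY
YYYYY
YYWYY
After op 4 paint(4,4,B):
YYYYY
YYYYY
YYYYY
KYYYY
YYYYB
YYYYY
YYWYY
After op 5 fill(0,0,R) [32 cells changed]:
RRRRR
RRRRR
RRRRR
KRRRR
RRRRB
RRRRR
RRWRR
After op 6 paint(3,0,B):
RRRRR
RRRRR
RRRRR
BRRRR
RRRRB
RRRRR
RRWRR
After op 7 fill(0,2,R) [0 cells changed]:
RRRRR
RRRRR
RRRRR
BRRRR
RRRRB
RRRRR
RRWRR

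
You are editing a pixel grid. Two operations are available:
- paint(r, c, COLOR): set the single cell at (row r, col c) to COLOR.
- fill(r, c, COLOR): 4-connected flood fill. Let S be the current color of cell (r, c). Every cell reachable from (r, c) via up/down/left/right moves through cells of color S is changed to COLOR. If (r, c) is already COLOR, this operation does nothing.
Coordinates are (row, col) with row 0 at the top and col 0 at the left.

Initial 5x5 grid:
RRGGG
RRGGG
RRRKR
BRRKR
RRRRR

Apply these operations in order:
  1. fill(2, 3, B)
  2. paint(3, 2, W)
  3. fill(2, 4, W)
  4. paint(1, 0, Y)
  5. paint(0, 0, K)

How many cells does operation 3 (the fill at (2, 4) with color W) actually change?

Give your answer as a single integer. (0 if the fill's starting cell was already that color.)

After op 1 fill(2,3,B) [2 cells changed]:
RRGGG
RRGGG
RRRBR
BRRBR
RRRRR
After op 2 paint(3,2,W):
RRGGG
RRGGG
RRRBR
BRWBR
RRRRR
After op 3 fill(2,4,W) [15 cells changed]:
WWGGG
WWGGG
WWWBW
BWWBW
WWWWW

Answer: 15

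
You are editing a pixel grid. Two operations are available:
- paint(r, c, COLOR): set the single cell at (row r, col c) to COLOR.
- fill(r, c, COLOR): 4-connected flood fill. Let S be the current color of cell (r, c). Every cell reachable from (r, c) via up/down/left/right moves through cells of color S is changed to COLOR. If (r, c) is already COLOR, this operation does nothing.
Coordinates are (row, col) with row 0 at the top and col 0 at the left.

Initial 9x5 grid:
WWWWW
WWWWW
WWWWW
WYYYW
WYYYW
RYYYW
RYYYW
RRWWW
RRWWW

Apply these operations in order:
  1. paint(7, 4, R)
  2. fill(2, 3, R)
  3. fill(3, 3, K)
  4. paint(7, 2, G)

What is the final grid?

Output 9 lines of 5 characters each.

After op 1 paint(7,4,R):
WWWWW
WWWWW
WWWWW
WYYYW
WYYYW
RYYYW
RYYYW
RRWWR
RRWWW
After op 2 fill(2,3,R) [21 cells changed]:
RRRRR
RRRRR
RRRRR
RYYYR
RYYYR
RYYYR
RYYYR
RRWWR
RRWWW
After op 3 fill(3,3,K) [12 cells changed]:
RRRRR
RRRRR
RRRRR
RKKKR
RKKKR
RKKKR
RKKKR
RRWWR
RRWWW
After op 4 paint(7,2,G):
RRRRR
RRRRR
RRRRR
RKKKR
RKKKR
RKKKR
RKKKR
RRGWR
RRWWW

Answer: RRRRR
RRRRR
RRRRR
RKKKR
RKKKR
RKKKR
RKKKR
RRGWR
RRWWW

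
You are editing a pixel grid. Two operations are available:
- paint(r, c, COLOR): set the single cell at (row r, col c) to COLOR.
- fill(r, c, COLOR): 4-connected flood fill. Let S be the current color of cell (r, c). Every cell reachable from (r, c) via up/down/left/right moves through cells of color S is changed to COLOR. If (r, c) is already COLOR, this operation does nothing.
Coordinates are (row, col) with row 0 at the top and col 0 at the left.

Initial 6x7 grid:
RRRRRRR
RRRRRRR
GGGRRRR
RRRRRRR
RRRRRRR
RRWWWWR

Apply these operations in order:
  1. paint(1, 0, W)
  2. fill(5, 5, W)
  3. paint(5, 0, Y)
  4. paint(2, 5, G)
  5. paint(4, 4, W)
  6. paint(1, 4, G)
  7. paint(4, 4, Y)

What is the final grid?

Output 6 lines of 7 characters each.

Answer: RRRRRRR
WRRRGRR
GGGRRGR
RRRRRRR
RRRRYRR
YRWWWWR

Derivation:
After op 1 paint(1,0,W):
RRRRRRR
WRRRRRR
GGGRRRR
RRRRRRR
RRRRRRR
RRWWWWR
After op 2 fill(5,5,W) [0 cells changed]:
RRRRRRR
WRRRRRR
GGGRRRR
RRRRRRR
RRRRRRR
RRWWWWR
After op 3 paint(5,0,Y):
RRRRRRR
WRRRRRR
GGGRRRR
RRRRRRR
RRRRRRR
YRWWWWR
After op 4 paint(2,5,G):
RRRRRRR
WRRRRRR
GGGRRGR
RRRRRRR
RRRRRRR
YRWWWWR
After op 5 paint(4,4,W):
RRRRRRR
WRRRRRR
GGGRRGR
RRRRRRR
RRRRWRR
YRWWWWR
After op 6 paint(1,4,G):
RRRRRRR
WRRRGRR
GGGRRGR
RRRRRRR
RRRRWRR
YRWWWWR
After op 7 paint(4,4,Y):
RRRRRRR
WRRRGRR
GGGRRGR
RRRRRRR
RRRRYRR
YRWWWWR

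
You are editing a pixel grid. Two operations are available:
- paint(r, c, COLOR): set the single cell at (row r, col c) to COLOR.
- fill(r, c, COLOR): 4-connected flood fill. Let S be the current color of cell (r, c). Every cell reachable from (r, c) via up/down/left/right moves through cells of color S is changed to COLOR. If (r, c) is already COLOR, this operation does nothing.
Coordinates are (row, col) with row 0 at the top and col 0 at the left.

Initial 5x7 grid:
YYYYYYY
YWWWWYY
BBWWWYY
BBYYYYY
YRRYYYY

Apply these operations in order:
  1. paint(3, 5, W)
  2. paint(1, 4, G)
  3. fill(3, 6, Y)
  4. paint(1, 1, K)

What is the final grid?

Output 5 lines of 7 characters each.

After op 1 paint(3,5,W):
YYYYYYY
YWWWWYY
BBWWWYY
BBYYYWY
YRRYYYY
After op 2 paint(1,4,G):
YYYYYYY
YWWWGYY
BBWWWYY
BBYYYWY
YRRYYYY
After op 3 fill(3,6,Y) [0 cells changed]:
YYYYYYY
YWWWGYY
BBWWWYY
BBYYYWY
YRRYYYY
After op 4 paint(1,1,K):
YYYYYYY
YKWWGYY
BBWWWYY
BBYYYWY
YRRYYYY

Answer: YYYYYYY
YKWWGYY
BBWWWYY
BBYYYWY
YRRYYYY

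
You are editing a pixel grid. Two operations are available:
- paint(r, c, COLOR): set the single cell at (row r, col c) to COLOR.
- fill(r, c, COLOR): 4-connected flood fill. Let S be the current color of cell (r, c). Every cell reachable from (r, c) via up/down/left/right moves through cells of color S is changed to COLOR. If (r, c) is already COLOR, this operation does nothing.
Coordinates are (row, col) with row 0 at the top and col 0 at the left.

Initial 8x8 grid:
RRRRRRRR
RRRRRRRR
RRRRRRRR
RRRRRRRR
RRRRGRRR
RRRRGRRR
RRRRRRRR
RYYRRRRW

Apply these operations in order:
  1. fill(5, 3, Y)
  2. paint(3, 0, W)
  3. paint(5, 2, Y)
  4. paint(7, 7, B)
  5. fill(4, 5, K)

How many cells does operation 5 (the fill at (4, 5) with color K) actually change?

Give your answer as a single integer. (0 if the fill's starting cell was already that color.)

After op 1 fill(5,3,Y) [59 cells changed]:
YYYYYYYY
YYYYYYYY
YYYYYYYY
YYYYYYYY
YYYYGYYY
YYYYGYYY
YYYYYYYY
YYYYYYYW
After op 2 paint(3,0,W):
YYYYYYYY
YYYYYYYY
YYYYYYYY
WYYYYYYY
YYYYGYYY
YYYYGYYY
YYYYYYYY
YYYYYYYW
After op 3 paint(5,2,Y):
YYYYYYYY
YYYYYYYY
YYYYYYYY
WYYYYYYY
YYYYGYYY
YYYYGYYY
YYYYYYYY
YYYYYYYW
After op 4 paint(7,7,B):
YYYYYYYY
YYYYYYYY
YYYYYYYY
WYYYYYYY
YYYYGYYY
YYYYGYYY
YYYYYYYY
YYYYYYYB
After op 5 fill(4,5,K) [60 cells changed]:
KKKKKKKK
KKKKKKKK
KKKKKKKK
WKKKKKKK
KKKKGKKK
KKKKGKKK
KKKKKKKK
KKKKKKKB

Answer: 60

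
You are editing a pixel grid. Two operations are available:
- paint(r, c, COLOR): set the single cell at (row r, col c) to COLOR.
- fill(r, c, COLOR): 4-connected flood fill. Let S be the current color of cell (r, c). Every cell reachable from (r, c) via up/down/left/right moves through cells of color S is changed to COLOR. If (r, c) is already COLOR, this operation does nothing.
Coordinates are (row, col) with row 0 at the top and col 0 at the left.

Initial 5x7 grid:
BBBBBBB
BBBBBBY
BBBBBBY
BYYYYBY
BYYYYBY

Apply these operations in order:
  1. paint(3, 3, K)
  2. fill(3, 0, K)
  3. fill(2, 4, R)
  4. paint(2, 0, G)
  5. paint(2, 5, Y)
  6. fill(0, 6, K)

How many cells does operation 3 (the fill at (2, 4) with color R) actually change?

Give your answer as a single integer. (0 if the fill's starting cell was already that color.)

Answer: 24

Derivation:
After op 1 paint(3,3,K):
BBBBBBB
BBBBBBY
BBBBBBY
BYYKYBY
BYYYYBY
After op 2 fill(3,0,K) [23 cells changed]:
KKKKKKK
KKKKKKY
KKKKKKY
KYYKYKY
KYYYYKY
After op 3 fill(2,4,R) [24 cells changed]:
RRRRRRR
RRRRRRY
RRRRRRY
RYYRYRY
RYYYYRY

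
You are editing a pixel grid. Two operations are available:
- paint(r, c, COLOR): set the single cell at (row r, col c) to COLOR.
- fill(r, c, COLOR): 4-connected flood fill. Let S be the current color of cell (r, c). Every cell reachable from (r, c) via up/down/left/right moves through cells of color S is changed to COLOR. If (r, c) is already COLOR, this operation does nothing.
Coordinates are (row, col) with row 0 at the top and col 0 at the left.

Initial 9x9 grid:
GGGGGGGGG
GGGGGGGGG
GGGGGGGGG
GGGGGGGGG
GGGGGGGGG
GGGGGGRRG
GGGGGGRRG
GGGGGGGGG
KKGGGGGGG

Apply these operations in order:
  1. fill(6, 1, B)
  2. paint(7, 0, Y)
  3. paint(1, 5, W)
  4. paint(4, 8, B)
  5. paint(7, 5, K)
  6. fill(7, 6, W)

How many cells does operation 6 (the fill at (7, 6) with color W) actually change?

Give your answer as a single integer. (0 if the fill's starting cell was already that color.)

Answer: 72

Derivation:
After op 1 fill(6,1,B) [75 cells changed]:
BBBBBBBBB
BBBBBBBBB
BBBBBBBBB
BBBBBBBBB
BBBBBBBBB
BBBBBBRRB
BBBBBBRRB
BBBBBBBBB
KKBBBBBBB
After op 2 paint(7,0,Y):
BBBBBBBBB
BBBBBBBBB
BBBBBBBBB
BBBBBBBBB
BBBBBBBBB
BBBBBBRRB
BBBBBBRRB
YBBBBBBBB
KKBBBBBBB
After op 3 paint(1,5,W):
BBBBBBBBB
BBBBBWBBB
BBBBBBBBB
BBBBBBBBB
BBBBBBBBB
BBBBBBRRB
BBBBBBRRB
YBBBBBBBB
KKBBBBBBB
After op 4 paint(4,8,B):
BBBBBBBBB
BBBBBWBBB
BBBBBBBBB
BBBBBBBBB
BBBBBBBBB
BBBBBBRRB
BBBBBBRRB
YBBBBBBBB
KKBBBBBBB
After op 5 paint(7,5,K):
BBBBBBBBB
BBBBBWBBB
BBBBBBBBB
BBBBBBBBB
BBBBBBBBB
BBBBBBRRB
BBBBBBRRB
YBBBBKBBB
KKBBBBBBB
After op 6 fill(7,6,W) [72 cells changed]:
WWWWWWWWW
WWWWWWWWW
WWWWWWWWW
WWWWWWWWW
WWWWWWWWW
WWWWWWRRW
WWWWWWRRW
YWWWWKWWW
KKWWWWWWW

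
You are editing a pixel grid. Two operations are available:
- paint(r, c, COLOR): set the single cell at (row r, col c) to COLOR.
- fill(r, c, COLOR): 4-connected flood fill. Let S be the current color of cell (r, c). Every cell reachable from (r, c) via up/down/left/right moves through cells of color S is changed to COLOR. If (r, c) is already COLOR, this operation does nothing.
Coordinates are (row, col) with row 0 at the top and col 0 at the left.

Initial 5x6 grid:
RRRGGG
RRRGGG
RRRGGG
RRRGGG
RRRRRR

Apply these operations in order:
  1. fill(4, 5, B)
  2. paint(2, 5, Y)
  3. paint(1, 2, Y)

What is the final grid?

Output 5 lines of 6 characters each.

After op 1 fill(4,5,B) [18 cells changed]:
BBBGGG
BBBGGG
BBBGGG
BBBGGG
BBBBBB
After op 2 paint(2,5,Y):
BBBGGG
BBBGGG
BBBGGY
BBBGGG
BBBBBB
After op 3 paint(1,2,Y):
BBBGGG
BBYGGG
BBBGGY
BBBGGG
BBBBBB

Answer: BBBGGG
BBYGGG
BBBGGY
BBBGGG
BBBBBB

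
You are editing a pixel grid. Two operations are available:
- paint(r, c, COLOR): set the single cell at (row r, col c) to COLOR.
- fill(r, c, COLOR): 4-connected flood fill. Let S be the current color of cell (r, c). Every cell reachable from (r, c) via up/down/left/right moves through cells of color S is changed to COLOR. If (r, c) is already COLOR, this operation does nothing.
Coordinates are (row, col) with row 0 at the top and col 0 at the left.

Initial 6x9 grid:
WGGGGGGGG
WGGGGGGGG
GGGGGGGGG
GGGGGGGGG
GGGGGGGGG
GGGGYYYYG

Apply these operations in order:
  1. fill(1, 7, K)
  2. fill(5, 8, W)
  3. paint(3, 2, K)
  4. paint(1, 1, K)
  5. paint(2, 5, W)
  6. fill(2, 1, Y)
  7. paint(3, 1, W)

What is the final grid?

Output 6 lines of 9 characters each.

After op 1 fill(1,7,K) [48 cells changed]:
WKKKKKKKK
WKKKKKKKK
KKKKKKKKK
KKKKKKKKK
KKKKKKKKK
KKKKYYYYK
After op 2 fill(5,8,W) [48 cells changed]:
WWWWWWWWW
WWWWWWWWW
WWWWWWWWW
WWWWWWWWW
WWWWWWWWW
WWWWYYYYW
After op 3 paint(3,2,K):
WWWWWWWWW
WWWWWWWWW
WWWWWWWWW
WWKWWWWWW
WWWWWWWWW
WWWWYYYYW
After op 4 paint(1,1,K):
WWWWWWWWW
WKWWWWWWW
WWWWWWWWW
WWKWWWWWW
WWWWWWWWW
WWWWYYYYW
After op 5 paint(2,5,W):
WWWWWWWWW
WKWWWWWWW
WWWWWWWWW
WWKWWWWWW
WWWWWWWWW
WWWWYYYYW
After op 6 fill(2,1,Y) [48 cells changed]:
YYYYYYYYY
YKYYYYYYY
YYYYYYYYY
YYKYYYYYY
YYYYYYYYY
YYYYYYYYY
After op 7 paint(3,1,W):
YYYYYYYYY
YKYYYYYYY
YYYYYYYYY
YWKYYYYYY
YYYYYYYYY
YYYYYYYYY

Answer: YYYYYYYYY
YKYYYYYYY
YYYYYYYYY
YWKYYYYYY
YYYYYYYYY
YYYYYYYYY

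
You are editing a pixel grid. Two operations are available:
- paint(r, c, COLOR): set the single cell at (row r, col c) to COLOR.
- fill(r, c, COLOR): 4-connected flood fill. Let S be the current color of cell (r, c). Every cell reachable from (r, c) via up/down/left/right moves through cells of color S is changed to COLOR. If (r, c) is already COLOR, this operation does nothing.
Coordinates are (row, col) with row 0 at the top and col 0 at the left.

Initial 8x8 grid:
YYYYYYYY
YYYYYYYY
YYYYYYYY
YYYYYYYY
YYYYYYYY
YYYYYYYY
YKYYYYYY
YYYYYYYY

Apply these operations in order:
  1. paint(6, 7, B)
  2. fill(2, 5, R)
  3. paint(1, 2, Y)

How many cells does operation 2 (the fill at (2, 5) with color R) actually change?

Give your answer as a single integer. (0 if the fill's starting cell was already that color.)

Answer: 62

Derivation:
After op 1 paint(6,7,B):
YYYYYYYY
YYYYYYYY
YYYYYYYY
YYYYYYYY
YYYYYYYY
YYYYYYYY
YKYYYYYB
YYYYYYYY
After op 2 fill(2,5,R) [62 cells changed]:
RRRRRRRR
RRRRRRRR
RRRRRRRR
RRRRRRRR
RRRRRRRR
RRRRRRRR
RKRRRRRB
RRRRRRRR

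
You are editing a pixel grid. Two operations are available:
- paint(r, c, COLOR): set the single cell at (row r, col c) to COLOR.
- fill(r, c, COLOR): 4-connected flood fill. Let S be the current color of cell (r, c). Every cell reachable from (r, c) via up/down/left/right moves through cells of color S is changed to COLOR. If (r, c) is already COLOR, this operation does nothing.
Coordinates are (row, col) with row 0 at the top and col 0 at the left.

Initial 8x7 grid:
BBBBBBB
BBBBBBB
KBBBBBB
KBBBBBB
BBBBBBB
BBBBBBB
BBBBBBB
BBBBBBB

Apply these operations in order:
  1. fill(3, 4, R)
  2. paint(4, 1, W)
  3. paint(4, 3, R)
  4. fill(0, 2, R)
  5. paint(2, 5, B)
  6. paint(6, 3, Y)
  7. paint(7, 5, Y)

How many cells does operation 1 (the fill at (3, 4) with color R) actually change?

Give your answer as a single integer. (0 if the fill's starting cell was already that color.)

Answer: 54

Derivation:
After op 1 fill(3,4,R) [54 cells changed]:
RRRRRRR
RRRRRRR
KRRRRRR
KRRRRRR
RRRRRRR
RRRRRRR
RRRRRRR
RRRRRRR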